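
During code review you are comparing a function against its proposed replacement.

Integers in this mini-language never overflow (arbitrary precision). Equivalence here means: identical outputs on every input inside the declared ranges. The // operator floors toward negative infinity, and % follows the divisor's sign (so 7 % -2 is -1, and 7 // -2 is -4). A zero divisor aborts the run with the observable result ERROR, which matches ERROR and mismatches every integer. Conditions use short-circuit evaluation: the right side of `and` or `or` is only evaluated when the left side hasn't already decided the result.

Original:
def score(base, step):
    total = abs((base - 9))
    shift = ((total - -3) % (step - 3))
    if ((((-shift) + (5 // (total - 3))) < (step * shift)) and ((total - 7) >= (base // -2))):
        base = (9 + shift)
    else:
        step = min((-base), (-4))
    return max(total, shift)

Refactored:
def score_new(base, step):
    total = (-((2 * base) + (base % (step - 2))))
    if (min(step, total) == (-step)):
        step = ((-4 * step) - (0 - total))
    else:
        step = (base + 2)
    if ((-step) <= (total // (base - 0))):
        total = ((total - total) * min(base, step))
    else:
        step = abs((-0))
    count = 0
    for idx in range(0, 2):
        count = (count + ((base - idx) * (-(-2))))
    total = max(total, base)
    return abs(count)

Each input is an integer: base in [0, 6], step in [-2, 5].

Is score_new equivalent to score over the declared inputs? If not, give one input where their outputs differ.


The rewrite breaks on base=0, step=-2, where the results are 9 and ERROR.
score: total = 9; shift = -3; ((((-shift) + (5 // (total - 3))) < (step * shift)) and ((total - 7) >= (base // -2))) -> true; base = 6; return 9
score_new: total = 0; (min(step, total) == (-step)) -> false; step = 2; division by zero -> ERROR
verdict: not equivalent; witness: base=0, step=-2


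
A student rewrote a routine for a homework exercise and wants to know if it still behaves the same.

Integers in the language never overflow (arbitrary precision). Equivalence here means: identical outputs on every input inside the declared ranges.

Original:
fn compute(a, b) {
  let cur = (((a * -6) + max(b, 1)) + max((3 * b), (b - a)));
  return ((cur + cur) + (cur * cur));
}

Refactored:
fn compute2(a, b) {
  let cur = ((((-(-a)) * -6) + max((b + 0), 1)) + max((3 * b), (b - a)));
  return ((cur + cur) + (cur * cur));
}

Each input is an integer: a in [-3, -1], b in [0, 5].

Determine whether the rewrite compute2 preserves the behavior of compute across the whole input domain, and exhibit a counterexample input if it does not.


Reading the diff, among the changes: constant usage differs; also arithmetic usage differs.
Tracing a=-2, b=2: compute: cur := 20 | result 440 | compute2: cur := 20 | result 440 — matching result 440.
Across all 18 domain points the two functions coincide.
verdict: equivalent


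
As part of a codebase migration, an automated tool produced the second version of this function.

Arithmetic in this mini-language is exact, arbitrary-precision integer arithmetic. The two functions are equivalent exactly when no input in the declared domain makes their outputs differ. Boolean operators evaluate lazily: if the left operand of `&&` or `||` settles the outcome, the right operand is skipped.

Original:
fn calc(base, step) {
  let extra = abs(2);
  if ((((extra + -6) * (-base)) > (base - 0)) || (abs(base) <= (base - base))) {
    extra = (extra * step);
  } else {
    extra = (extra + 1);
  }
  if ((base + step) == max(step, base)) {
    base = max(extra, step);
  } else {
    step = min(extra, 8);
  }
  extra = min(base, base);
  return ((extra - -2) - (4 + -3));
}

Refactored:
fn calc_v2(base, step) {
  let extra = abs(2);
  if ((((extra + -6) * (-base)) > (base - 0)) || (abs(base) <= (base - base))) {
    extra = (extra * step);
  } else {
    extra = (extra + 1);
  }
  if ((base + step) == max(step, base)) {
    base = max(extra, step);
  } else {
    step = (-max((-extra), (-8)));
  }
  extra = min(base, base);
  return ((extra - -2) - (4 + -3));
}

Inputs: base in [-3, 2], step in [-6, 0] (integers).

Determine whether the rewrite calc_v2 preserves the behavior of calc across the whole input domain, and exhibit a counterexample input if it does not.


The two versions differ — the changes include min/max/abs usage differs.
As a probe, take base=0, step=0: calc runs extra = 2; ((((extra + -6) * (-base)) > (base - 0)) || (abs(base) <= (base - base))) -> true; extra = 0; ((base + step) == max(step, base)) -> true; base = 0; extra = 0; return 1; calc_v2 runs extra = 2; ((((extra + -6) * (-base)) > (base - 0)) || (abs(base) <= (base - base))) -> true; extra = 0; ((base + step) == max(step, base)) -> true; base = 0; extra = 0; return 1; both end at 1.
Every one of the 42 inputs gives matching results.
verdict: equivalent


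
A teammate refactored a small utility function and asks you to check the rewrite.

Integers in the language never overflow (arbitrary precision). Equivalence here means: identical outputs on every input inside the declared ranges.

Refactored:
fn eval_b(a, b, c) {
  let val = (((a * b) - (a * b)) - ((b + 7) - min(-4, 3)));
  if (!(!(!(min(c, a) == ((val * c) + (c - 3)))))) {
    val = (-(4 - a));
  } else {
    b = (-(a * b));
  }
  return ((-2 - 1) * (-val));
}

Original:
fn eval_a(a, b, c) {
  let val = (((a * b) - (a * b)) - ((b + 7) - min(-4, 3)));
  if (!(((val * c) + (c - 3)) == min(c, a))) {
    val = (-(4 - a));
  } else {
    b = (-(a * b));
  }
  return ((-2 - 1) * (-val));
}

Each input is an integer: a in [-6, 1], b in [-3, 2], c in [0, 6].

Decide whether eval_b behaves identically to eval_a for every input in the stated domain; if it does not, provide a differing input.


Equivalent — the differences include boolean connective usage differs, yet no declared input distinguishes the two.
Spot check at a=-5, b=-2, c=4 — eval_a: val := -9 | (!(((val * c) + (c - 3)) == min(c, a))): true | val := -9 | result -27. eval_b: val := -9 | (!(!(!(min(c, a) == ((val * c) + (c - 3)))))): true | val := -9 | result -27. Both give -27.
Checked all 336 inputs in the declared domain: the outputs agree on every one.
verdict: equivalent


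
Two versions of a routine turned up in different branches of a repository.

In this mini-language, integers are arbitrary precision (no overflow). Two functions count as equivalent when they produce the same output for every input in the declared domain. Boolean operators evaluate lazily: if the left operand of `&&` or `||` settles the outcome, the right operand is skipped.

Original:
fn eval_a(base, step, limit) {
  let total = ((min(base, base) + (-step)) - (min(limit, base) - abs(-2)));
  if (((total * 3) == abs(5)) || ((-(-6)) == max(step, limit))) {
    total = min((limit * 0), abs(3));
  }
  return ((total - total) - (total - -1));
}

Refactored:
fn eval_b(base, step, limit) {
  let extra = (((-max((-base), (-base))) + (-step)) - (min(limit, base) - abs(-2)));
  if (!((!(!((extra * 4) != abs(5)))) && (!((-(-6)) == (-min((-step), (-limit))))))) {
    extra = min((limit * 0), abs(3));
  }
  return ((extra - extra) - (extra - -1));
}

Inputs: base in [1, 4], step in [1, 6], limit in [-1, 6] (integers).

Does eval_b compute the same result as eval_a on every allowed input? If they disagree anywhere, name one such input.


Equivalent. The one real change (`3` became `4`) has no effect anywhere in the declared ranges.
An exhaustive pass over the 192 declared inputs shows identical outputs.
Tracing base=4, step=3, limit=1: eval_a: total := 2 | (((total * 3) == abs(5)) || ((-(-6)) == max(step, limit))): false | result -3 | eval_b: extra := 2 | (!((!(!((extra * 4) != abs(5)))) && (!((-(-6)) == (-min((-step), (-limit))))))): false | result -3 — matching result -3.
verdict: equivalent


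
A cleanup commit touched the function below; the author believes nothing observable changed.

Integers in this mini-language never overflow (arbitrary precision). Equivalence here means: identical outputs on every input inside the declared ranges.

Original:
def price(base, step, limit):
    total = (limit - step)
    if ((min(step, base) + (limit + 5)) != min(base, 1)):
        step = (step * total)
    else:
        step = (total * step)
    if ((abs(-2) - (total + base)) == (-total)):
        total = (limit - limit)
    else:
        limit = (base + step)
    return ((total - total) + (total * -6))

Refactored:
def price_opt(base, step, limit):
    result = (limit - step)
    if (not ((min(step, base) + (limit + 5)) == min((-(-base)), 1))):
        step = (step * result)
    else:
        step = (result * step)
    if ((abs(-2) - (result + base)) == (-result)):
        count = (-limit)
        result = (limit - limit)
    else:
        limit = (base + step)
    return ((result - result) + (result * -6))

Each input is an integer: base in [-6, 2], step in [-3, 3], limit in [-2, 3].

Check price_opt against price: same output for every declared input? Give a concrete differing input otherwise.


The two are interchangeable: comparison usage differs, and statement counts differ, and local variable names differ, and boolean connective usage differs, and every declared input agrees.
One worked example (base=-5, step=1, limit=-1) — price: total=-2, then ((min(step, base) + (limit + 5)) != min(base, 1)) is true, then step=-2, then ((abs(-2) - (total + base)) == (-total)) is false, then limit=-7, then returns 12; price_opt: result=-2, then (not ((min(step, base) + (limit + 5)) == min((-(-base)), 1))) is true, then step=-2, then ((abs(-2) - (result + base)) == (-result)) is false, then limit=-7, then returns 12; agreement on 12.
An exhaustive pass over the 378 declared inputs shows identical outputs.
verdict: equivalent


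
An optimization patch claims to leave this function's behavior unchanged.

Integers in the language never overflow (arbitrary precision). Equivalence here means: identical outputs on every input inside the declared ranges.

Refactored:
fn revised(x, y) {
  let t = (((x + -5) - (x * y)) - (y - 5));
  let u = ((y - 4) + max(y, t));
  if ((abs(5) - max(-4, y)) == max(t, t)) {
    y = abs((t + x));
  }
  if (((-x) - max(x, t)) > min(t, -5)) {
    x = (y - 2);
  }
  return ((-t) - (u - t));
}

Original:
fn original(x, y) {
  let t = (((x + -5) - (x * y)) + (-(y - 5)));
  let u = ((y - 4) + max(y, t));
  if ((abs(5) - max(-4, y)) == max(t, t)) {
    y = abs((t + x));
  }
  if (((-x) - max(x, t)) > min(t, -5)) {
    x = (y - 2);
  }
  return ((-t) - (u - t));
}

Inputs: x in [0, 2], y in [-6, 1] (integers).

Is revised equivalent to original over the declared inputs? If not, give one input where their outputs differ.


Reading the diff, among the changes: arithmetic usage differs.
One worked example (x=1, y=-4) — original: t=9, then u=1, then ((abs(5) - max(-4, y)) == max(t, t)) is true, then y=10, then (((-x) - max(x, t)) > min(t, -5)) is false, then returns -1; revised: t=9, then u=1, then ((abs(5) - max(-4, y)) == max(t, t)) is true, then y=10, then (((-x) - max(x, t)) > min(t, -5)) is false, then returns -1; agreement on -1.
Every one of the 24 inputs gives matching results.
verdict: equivalent


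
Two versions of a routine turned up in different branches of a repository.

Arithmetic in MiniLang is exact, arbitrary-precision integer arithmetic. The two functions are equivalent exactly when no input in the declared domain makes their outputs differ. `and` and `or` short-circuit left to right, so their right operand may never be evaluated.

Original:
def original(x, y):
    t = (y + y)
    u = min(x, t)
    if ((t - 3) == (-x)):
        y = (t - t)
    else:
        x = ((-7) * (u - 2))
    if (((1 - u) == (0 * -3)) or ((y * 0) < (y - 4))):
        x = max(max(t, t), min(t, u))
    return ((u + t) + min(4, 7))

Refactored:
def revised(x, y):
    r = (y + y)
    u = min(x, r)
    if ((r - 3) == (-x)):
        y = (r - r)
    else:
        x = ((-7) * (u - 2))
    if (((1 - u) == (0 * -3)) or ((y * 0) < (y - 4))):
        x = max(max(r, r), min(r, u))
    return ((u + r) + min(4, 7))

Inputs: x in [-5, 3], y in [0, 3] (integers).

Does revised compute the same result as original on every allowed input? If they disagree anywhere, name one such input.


Although local variable names differ, 36/36 inputs agree.
verdict: equivalent


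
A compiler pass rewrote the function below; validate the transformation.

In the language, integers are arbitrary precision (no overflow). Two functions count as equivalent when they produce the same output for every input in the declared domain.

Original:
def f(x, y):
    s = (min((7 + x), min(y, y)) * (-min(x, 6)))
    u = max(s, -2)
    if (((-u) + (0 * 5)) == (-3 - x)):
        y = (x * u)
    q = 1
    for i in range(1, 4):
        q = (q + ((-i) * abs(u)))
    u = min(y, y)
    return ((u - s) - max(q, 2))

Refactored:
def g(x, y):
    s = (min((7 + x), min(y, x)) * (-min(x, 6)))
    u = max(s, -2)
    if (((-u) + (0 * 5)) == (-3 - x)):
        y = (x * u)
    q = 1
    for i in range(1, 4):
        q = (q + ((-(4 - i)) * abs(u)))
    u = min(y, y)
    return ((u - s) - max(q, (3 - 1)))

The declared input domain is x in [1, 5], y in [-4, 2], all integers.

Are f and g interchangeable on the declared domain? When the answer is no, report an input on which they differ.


Consider the input x=1, y=2.
f: s becomes -2; next u becomes -2; next (((-u) + (0 * 5)) == (-3 - x)) evaluates to false; next q becomes 1; next at i=1:; next q becomes -1; next at i=2:; next q becomes -5; next at i=3:; next q becomes -11; next u becomes 2; next final value 2
g: s becomes -1; next u becomes -1; next (((-u) + (0 * 5)) == (-3 - x)) evaluates to false; next q becomes 1; next at i=1:; next q becomes -2; next at i=2:; next q becomes -4; next at i=3:; next q becomes -5; next u becomes 2; next final value 1
2 vs 1 — the two versions disagree here.
verdict: not equivalent; witness: x=1, y=2


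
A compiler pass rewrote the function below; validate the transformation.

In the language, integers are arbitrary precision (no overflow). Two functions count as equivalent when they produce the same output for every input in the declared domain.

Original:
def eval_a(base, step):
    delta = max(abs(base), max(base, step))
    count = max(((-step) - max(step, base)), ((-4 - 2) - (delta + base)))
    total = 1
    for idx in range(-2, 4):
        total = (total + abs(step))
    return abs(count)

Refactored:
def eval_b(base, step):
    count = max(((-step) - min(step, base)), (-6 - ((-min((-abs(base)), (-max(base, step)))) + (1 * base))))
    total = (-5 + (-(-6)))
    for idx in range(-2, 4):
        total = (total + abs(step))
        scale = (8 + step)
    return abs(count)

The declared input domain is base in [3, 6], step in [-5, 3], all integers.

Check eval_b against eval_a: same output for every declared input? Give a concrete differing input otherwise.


The rewrite breaks on base=3, step=-5, where the results are 2 and 10.
eval_a: delta=3, then count=2, then total=1, then (idx=-2), then total=6, then (idx=-1), then total=11, then (idx=0), then total=16, then (idx=1), then total=21, then (idx=2), then total=26, then (idx=3), then total=31, then returns 2
eval_b: count=10, then total=1, then (idx=-2), then total=6, then scale=3, then (idx=-1), then total=11, then scale=3, then (idx=0), then total=16, then scale=3, then (idx=1), then total=21, then scale=3, then (idx=2), then total=26, then scale=3, then (idx=3), then total=31, then scale=3, then returns 10
verdict: not equivalent; witness: base=3, step=-5


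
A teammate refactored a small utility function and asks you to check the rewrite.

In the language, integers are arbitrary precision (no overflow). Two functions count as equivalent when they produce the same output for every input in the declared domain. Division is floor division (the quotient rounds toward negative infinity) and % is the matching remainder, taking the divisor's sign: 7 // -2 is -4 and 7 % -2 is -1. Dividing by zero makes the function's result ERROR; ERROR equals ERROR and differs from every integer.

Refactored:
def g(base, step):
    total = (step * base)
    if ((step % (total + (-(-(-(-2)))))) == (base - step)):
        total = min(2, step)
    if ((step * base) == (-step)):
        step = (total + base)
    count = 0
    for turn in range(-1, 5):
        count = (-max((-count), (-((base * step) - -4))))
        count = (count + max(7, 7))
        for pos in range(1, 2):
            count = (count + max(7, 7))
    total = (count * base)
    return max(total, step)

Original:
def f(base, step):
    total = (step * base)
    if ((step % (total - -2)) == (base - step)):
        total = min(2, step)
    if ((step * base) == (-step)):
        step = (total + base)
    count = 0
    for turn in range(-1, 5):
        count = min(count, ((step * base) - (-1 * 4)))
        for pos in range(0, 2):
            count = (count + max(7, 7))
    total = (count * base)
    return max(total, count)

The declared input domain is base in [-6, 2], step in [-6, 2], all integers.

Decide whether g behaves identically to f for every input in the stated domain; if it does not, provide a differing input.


The rewrite breaks on base=-6, step=-6, where the results are 54 and -6.
f: total = 36; ((step % (total - -2)) == (base - step)) -> false; ((step * base) == (-step)) -> false; count = 0; [turn=-1]; count = 0; [pos=0]; count = 7; [pos=1]; count = 14; [turn=0]; count = 14; [pos=0]; count = 21; [pos=1]; count = 28; [turn=1]; count = 28; [pos=0]; count = 35; [pos=1]; count = 42; [turn=2]; count = 40; [pos=0]; count = 47; [pos=1]; count = 54; [turn=3]; count = 40; [pos=0]; count = 47; [pos=1]; count = 54; [turn=4]; count = 40; [pos=0]; count = 47; [pos=1]; count = 54; total = -324; return 54
g: total = 36; ((step % (total + (-(-(-(-2)))))) == (base - step)) -> false; ((step * base) == (-step)) -> false; count = 0; [turn=-1]; count = 0; count = 7; [pos=1]; count = 14; [turn=0]; count = 14; count = 21; [pos=1]; count = 28; [turn=1]; count = 28; count = 35; [pos=1]; count = 42; [turn=2]; count = 40; count = 47; [pos=1]; count = 54; [turn=3]; count = 40; count = 47; [pos=1]; count = 54; [turn=4]; count = 40; count = 47; [pos=1]; count = 54; total = -324; return -6
verdict: not equivalent; witness: base=-6, step=-6


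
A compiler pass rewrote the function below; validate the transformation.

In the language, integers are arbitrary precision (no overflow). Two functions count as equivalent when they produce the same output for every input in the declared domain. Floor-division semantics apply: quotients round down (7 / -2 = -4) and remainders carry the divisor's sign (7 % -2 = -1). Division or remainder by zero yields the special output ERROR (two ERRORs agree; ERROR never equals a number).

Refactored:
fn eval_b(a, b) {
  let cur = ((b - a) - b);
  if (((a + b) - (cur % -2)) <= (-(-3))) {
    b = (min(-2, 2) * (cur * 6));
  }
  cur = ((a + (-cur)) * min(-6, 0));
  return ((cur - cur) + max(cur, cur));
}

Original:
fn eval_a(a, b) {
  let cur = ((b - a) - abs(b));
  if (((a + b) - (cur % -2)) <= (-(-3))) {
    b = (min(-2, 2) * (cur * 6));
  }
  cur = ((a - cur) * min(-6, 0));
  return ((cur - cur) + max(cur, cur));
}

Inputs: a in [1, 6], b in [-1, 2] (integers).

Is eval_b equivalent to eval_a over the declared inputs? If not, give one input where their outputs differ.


Not equivalent: a=1, b=-1 separates them (-24 vs -12).
eval_a: cur=-3, then (((a + b) - (cur % -2)) <= (-(-3))) is true, then b=36, then cur=-24, then returns -24
eval_b: cur=-1, then (((a + b) - (cur % -2)) <= (-(-3))) is true, then b=12, then cur=-12, then returns -12
verdict: not equivalent; witness: a=1, b=-1


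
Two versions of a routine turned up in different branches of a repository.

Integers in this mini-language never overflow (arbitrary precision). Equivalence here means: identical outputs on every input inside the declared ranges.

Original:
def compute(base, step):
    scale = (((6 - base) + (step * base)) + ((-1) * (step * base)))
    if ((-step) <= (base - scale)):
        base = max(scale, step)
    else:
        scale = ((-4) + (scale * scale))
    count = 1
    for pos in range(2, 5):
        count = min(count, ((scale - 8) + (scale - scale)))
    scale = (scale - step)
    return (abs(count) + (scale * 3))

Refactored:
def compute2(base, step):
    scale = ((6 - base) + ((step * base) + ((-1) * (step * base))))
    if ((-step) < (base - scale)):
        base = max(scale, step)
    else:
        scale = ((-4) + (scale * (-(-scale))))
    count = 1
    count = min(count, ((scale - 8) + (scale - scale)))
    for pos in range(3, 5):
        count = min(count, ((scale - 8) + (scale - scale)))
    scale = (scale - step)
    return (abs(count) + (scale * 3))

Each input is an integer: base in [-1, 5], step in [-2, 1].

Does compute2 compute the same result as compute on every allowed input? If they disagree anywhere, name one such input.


Take base=3, step=0.
compute: scale = 3; ((-step) <= (base - scale)) -> true; base = 3; count = 1; [pos=2]; count = -5; [pos=3]; count = -5; [pos=4]; count = -5; scale = 3; return 14
compute2: scale = 3; ((-step) < (base - scale)) -> false; scale = 5; count = 1; count = -3; [pos=3]; count = -3; [pos=4]; count = -3; scale = 5; return 18
14 != 18, so the rewrite changes behavior.
verdict: not equivalent; witness: base=3, step=0


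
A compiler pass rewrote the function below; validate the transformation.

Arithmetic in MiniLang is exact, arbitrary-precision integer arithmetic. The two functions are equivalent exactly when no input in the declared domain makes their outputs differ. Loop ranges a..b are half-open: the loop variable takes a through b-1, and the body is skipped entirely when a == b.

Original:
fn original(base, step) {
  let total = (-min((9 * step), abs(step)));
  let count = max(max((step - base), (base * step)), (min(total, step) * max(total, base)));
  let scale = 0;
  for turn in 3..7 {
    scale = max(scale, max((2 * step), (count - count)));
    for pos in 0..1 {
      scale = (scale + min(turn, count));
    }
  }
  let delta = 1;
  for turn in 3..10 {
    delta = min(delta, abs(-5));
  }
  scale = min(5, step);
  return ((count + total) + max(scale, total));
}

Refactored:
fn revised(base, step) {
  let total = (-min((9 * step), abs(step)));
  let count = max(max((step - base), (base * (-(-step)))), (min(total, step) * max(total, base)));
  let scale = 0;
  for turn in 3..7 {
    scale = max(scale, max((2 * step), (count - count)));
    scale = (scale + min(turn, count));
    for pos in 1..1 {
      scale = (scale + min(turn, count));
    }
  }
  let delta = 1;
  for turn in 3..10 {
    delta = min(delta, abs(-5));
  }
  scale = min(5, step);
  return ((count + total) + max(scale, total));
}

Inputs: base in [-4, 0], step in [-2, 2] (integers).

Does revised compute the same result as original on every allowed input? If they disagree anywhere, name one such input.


Equivalent — the differences include min/max/abs usage differs, plus statement counts differ, plus arithmetic usage differs, plus loop structure differs, yet no declared input distinguishes the two.
Spot check at base=-2, step=-2 — original: total = 18; count = 4; scale = 0; [turn=3]; scale = 0; [pos=0]; scale = 3; [turn=4]; scale = 3; [pos=0]; scale = 7; [turn=5]; scale = 7; [pos=0]; scale = 11; [turn=6]; scale = 11; [pos=0]; scale = 15; delta = 1; [turn=3]; delta = 1; [turn=4]; delta = 1; [turn=5]; delta = 1; [turn=6]; delta = 1; [turn=7]; delta = 1; [turn=8]; delta = 1; [turn=9]; delta = 1; scale = -2; return 40. revised: total = 18; count = 4; scale = 0; [turn=3]; scale = 0; scale = 3; the pos loop: no iterations; [turn=4]; scale = 3; scale = 7; the pos loop: no iterations; [turn=5]; scale = 7; scale = 11; the pos loop: no iterations; [turn=6]; scale = 11; scale = 15; the pos loop: no iterations; delta = 1; [turn=3]; delta = 1; [turn=4]; delta = 1; [turn=5]; delta = 1; [turn=6]; delta = 1; [turn=7]; delta = 1; [turn=8]; delta = 1; [turn=9]; delta = 1; scale = -2; return 40. Both give 40.
Every one of the 25 inputs gives matching results.
verdict: equivalent


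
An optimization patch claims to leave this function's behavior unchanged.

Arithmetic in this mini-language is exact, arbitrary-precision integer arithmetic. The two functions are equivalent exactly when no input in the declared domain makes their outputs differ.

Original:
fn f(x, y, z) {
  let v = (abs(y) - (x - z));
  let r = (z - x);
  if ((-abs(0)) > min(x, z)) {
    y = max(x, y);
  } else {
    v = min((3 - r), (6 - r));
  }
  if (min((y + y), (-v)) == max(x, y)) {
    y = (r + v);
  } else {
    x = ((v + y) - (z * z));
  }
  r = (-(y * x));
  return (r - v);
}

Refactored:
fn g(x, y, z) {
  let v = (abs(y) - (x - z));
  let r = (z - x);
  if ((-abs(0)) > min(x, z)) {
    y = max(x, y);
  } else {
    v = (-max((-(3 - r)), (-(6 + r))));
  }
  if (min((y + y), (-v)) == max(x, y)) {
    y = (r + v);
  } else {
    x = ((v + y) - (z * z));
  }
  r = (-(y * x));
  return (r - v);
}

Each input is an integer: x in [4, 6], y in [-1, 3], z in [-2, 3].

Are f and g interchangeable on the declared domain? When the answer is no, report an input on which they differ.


The rewrite breaks on x=4, y=0, z=0, where the results are -7 and -2.
f: v := -4 | r := -4 | ((-abs(0)) > min(x, z)): false | v := 7 | (min((y + y), (-v)) == max(x, y)): false | x := 7 | r := 0 | result -7
g: v := -4 | r := -4 | ((-abs(0)) > min(x, z)): false | v := 2 | (min((y + y), (-v)) == max(x, y)): false | x := 2 | r := 0 | result -2
verdict: not equivalent; witness: x=4, y=0, z=0


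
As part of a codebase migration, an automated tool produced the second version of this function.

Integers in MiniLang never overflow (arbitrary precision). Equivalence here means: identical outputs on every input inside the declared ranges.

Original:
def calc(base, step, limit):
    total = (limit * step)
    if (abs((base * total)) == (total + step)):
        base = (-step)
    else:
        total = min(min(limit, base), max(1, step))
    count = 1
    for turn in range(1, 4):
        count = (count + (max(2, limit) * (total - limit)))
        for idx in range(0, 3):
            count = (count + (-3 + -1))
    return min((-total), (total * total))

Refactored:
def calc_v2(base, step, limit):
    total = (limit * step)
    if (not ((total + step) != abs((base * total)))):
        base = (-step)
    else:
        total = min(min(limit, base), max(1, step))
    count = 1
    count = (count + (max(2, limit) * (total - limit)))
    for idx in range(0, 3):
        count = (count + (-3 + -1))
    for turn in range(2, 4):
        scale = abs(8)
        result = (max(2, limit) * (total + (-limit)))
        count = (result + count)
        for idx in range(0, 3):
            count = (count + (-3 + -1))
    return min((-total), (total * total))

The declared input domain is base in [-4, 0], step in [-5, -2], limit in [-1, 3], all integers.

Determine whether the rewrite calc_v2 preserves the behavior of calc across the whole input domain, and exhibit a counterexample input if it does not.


Changes here: boolean connective usage differs; also min/max/abs usage differs; also loop structure differs; also local variable names differ; also arithmetic usage differs; also statement counts differ; also constant usage differs; also comparison usage differs; the full 100-point sweep finds no disagreement.
verdict: equivalent


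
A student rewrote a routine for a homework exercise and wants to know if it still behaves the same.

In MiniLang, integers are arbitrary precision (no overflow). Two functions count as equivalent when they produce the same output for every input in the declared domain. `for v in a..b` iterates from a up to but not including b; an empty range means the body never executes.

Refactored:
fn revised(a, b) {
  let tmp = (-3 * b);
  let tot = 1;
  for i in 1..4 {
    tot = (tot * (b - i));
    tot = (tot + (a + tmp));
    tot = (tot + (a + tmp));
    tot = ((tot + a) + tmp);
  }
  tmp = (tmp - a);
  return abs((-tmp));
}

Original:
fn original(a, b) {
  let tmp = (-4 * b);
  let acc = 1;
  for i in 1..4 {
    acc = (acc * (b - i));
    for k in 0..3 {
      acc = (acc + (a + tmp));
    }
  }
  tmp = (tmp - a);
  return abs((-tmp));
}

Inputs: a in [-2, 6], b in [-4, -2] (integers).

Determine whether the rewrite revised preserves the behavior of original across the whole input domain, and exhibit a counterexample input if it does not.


Not equivalent: a=-2, b=-4 separates them (18 vs 14).
original: tmp = 16; acc = 1; [i=1]; acc = -5; [k=0]; acc = 9; [k=1]; acc = 23; [k=2]; acc = 37; [i=2]; acc = -222; [k=0]; acc = -208; [k=1]; acc = -194; [k=2]; acc = -180; [i=3]; acc = 1260; [k=0]; acc = 1274; [k=1]; acc = 1288; [k=2]; acc = 1302; tmp = 18; return 18
revised: tmp = 12; tot = 1; [i=1]; tot = -5; tot = 5; tot = 15; tot = 25; [i=2]; tot = -150; tot = -140; tot = -130; tot = -120; [i=3]; tot = 840; tot = 850; tot = 860; tot = 870; tmp = 14; return 14
verdict: not equivalent; witness: a=-2, b=-4


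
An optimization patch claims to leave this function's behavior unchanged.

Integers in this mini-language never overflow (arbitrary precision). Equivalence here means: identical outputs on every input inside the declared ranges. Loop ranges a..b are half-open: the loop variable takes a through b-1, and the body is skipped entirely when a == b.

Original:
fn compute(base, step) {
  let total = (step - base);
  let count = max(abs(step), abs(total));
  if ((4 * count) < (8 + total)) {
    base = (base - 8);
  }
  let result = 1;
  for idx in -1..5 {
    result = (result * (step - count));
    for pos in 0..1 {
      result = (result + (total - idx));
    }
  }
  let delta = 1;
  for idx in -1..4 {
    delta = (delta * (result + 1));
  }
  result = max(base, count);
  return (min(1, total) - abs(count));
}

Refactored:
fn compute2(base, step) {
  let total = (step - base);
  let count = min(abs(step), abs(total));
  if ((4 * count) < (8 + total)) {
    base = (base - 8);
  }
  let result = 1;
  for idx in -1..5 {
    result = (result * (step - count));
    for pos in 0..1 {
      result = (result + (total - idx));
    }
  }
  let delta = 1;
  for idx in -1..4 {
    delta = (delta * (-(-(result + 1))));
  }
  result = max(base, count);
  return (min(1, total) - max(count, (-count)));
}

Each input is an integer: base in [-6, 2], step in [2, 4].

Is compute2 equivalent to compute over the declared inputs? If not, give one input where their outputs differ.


There is a counterexample at base=-6, step=2: -7 on one side, -1 on the other.
compute: total := 8 | count := 8 | ((4 * count) < (8 + total)): false | result := 1 | iter idx=-1: | result := -6 | iter pos=0: | result := 3 | iter idx=0: | result := -18 | iter pos=0: | result := -10 | iter idx=1: | result := 60 | iter pos=0: | result := 67 | iter idx=2: | result := -402 | iter pos=0: | result := -396 | iter idx=3: | result := 2376 | iter pos=0: | result := 2381 | iter idx=4: | result := -14286 | iter pos=0: | result := -14282 | delta := 1 | iter idx=-1: | delta := -14281 | iter idx=0: | delta := 203946961 | iter idx=1: | delta := -2912566550041 | iter idx=2: | delta := 41594362901135521 | iter idx=3: | delta := -594009096591116375401 | result := 8 | result -7
compute2: total := 8 | count := 2 | ((4 * count) < (8 + total)): true | base := -14 | result := 1 | iter idx=-1: | result := 0 | iter pos=0: | result := 9 | iter idx=0: | result := 0 | iter pos=0: | result := 8 | iter idx=1: | result := 0 | iter pos=0: | result := 7 | iter idx=2: | result := 0 | iter pos=0: | result := 6 | iter idx=3: | result := 0 | iter pos=0: | result := 5 | iter idx=4: | result := 0 | iter pos=0: | result := 4 | delta := 1 | iter idx=-1: | delta := 5 | iter idx=0: | delta := 25 | iter idx=1: | delta := 125 | iter idx=2: | delta := 625 | iter idx=3: | delta := 3125 | result := 2 | result -1
verdict: not equivalent; witness: base=-6, step=2


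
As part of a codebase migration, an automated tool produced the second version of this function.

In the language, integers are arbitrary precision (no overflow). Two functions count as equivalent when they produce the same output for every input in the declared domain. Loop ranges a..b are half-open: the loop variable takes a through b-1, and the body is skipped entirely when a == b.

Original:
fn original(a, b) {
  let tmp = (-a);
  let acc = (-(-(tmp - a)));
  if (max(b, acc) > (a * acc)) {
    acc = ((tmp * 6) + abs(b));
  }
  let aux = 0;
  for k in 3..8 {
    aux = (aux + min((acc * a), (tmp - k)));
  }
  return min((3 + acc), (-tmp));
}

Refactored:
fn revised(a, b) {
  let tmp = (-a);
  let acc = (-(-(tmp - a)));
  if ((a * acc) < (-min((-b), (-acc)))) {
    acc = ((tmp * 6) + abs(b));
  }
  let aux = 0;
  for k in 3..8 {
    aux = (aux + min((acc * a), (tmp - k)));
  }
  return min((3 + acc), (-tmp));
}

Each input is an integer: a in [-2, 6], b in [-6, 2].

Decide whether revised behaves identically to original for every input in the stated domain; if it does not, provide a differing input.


The two are interchangeable: min/max/abs usage differs; and comparison usage differs, and every declared input agrees.
One worked example (a=0, b=-2) — original: tmp := 0 | acc := 0 | (max(b, acc) > (a * acc)): false | aux := 0 | iter k=3: | aux := -3 | iter k=4: | aux := -7 | iter k=5: | aux := -12 | iter k=6: | aux := -18 | iter k=7: | aux := -25 | result 0; revised: tmp := 0 | acc := 0 | ((a * acc) < (-min((-b), (-acc)))): false | aux := 0 | iter k=3: | aux := -3 | iter k=4: | aux := -7 | iter k=5: | aux := -12 | iter k=6: | aux := -18 | iter k=7: | aux := -25 | result 0; agreement on 0.
Every one of the 81 inputs gives matching results.
verdict: equivalent


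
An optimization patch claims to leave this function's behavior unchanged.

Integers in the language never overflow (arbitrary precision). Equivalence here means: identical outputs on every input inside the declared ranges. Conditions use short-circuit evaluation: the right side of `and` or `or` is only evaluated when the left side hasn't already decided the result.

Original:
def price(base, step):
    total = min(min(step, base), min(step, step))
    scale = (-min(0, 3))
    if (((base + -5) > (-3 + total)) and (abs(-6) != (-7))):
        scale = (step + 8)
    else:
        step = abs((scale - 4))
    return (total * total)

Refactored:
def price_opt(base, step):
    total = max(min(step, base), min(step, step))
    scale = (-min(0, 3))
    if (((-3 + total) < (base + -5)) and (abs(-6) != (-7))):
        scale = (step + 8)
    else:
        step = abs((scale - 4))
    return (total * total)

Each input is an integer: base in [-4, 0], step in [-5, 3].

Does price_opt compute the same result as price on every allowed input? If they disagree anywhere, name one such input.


Try base=-4, step=-3.
price: total := -4 | scale := 0 | (((base + -5) > (-3 + total)) and (abs(-6) != (-7))): false | step := 4 | result 16
price_opt: total := -3 | scale := 0 | (((-3 + total) < (base + -5)) and (abs(-6) != (-7))): false | step := 4 | result 9
16 and 9 differ, so these are not the same function on this domain.
verdict: not equivalent; witness: base=-4, step=-3


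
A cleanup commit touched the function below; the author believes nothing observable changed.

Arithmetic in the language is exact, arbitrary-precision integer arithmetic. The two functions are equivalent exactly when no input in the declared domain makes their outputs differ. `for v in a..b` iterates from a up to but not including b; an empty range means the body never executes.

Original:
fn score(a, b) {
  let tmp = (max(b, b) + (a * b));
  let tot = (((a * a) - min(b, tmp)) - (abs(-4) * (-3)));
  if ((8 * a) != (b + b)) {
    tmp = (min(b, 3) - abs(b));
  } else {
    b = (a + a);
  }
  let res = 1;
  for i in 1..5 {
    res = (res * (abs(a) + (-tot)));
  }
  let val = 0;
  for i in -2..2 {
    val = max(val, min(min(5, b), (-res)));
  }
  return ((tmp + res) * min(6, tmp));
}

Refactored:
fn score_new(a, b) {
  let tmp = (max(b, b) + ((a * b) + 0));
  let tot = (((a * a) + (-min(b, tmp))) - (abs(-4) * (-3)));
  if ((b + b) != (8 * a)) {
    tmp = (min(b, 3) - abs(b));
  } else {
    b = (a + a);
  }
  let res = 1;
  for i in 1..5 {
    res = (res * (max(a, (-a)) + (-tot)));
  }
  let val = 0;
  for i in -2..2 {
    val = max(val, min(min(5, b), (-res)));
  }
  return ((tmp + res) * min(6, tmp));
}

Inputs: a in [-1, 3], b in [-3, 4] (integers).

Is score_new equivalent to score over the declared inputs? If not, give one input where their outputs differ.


Comparing the listings, the differences include: min/max/abs usage differs; constant usage differs; arithmetic usage differs.
As a probe, take a=3, b=3: score runs tmp=12, then tot=18, then ((8 * a) != (b + b)) is true, then tmp=0, then res=1, then (i=1), then res=-15, then (i=2), then res=225, then (i=3), then res=-3375, then (i=4), then res=50625, then val=0, then (i=-2), then val=0, then (i=-1), then val=0, then (i=0), then val=0, then (i=1), then val=0, then returns 0; score_new runs tmp=12, then tot=18, then ((b + b) != (8 * a)) is true, then tmp=0, then res=1, then (i=1), then res=-15, then (i=2), then res=225, then (i=3), then res=-3375, then (i=4), then res=50625, then val=0, then (i=-2), then val=0, then (i=-1), then val=0, then (i=0), then val=0, then (i=1), then val=0, then returns 0; both end at 0.
Checked all 40 inputs in the declared domain: the outputs agree on every one.
verdict: equivalent


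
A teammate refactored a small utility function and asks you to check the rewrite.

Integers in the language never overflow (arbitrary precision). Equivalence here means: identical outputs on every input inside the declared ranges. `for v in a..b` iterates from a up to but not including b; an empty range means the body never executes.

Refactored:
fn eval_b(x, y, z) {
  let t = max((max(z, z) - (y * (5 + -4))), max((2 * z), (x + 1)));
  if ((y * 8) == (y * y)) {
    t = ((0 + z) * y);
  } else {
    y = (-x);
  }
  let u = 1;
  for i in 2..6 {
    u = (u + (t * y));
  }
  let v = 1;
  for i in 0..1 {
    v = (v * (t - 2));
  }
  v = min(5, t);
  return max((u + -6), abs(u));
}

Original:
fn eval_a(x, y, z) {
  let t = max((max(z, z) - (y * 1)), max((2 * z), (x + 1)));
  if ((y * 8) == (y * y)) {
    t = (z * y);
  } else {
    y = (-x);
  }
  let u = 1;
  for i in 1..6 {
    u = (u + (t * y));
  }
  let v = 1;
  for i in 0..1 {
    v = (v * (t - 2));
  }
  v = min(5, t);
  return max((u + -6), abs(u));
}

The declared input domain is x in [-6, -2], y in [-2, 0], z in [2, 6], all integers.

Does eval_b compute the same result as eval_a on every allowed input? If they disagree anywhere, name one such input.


These are not equivalent — on x=-6, y=-2, z=2 the outputs split (121 vs 97).
eval_a: t=4, then ((y * 8) == (y * y)) is false, then y=6, then u=1, then (i=1), then u=25, then (i=2), then u=49, then (i=3), then u=73, then (i=4), then u=97, then (i=5), then u=121, then v=1, then (i=0), then v=2, then v=4, then returns 121
eval_b: t=4, then ((y * 8) == (y * y)) is false, then y=6, then u=1, then (i=2), then u=25, then (i=3), then u=49, then (i=4), then u=73, then (i=5), then u=97, then v=1, then (i=0), then v=2, then v=4, then returns 97
verdict: not equivalent; witness: x=-6, y=-2, z=2


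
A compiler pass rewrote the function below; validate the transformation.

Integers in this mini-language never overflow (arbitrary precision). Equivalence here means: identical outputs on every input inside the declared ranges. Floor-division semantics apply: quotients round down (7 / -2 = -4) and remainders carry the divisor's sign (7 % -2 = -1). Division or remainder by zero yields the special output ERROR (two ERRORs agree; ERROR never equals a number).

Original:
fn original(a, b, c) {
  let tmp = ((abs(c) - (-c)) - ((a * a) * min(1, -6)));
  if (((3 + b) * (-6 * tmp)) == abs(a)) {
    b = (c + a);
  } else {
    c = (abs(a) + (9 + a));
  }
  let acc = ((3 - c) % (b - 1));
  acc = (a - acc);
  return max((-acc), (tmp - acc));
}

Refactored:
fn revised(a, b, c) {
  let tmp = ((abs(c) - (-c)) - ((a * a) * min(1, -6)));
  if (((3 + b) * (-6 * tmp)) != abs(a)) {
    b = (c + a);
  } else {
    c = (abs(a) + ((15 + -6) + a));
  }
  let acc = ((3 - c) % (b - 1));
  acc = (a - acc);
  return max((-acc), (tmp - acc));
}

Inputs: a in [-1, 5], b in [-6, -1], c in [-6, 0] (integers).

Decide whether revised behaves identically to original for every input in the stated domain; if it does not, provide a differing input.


Run the pair on a=-1, b=-6, c=-6.
original: tmp=6, then (((3 + b) * (-6 * tmp)) == abs(a)) is false, then c=9, then acc=-6, then acc=5, then returns 1
revised: tmp=6, then (((3 + b) * (-6 * tmp)) != abs(a)) is true, then b=-7, then acc=-7, then acc=6, then returns 0
1 against 0: the behavior changed.
verdict: not equivalent; witness: a=-1, b=-6, c=-6
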